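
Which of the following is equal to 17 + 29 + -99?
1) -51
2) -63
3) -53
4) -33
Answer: 3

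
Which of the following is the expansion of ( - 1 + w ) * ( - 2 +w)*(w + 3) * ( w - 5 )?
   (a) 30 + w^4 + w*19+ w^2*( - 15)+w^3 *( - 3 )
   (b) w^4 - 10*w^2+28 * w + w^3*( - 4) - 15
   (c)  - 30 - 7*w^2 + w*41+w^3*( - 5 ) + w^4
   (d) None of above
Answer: c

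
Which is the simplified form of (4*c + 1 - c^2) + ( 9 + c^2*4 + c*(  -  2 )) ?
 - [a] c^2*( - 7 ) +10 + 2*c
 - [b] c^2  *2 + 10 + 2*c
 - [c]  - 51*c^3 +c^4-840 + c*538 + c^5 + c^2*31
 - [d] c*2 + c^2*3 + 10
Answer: d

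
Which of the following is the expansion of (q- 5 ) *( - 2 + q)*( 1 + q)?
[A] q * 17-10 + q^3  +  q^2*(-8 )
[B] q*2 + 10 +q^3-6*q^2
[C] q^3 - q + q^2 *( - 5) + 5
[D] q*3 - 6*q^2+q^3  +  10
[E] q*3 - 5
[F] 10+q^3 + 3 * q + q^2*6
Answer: D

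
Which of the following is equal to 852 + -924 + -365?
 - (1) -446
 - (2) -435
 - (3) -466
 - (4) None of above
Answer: 4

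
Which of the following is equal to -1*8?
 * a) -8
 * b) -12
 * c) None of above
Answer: a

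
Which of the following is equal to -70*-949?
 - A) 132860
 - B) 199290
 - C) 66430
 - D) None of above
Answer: C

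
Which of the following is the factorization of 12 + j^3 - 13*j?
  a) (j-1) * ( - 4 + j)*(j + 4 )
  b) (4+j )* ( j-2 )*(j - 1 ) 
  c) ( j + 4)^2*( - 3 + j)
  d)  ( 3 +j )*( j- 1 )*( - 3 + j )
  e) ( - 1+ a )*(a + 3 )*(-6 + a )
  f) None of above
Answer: f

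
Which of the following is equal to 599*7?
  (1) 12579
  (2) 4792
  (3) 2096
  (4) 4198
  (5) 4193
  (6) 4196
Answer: 5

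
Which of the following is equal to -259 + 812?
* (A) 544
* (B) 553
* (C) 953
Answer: B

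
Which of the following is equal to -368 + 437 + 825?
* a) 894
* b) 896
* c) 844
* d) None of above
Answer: a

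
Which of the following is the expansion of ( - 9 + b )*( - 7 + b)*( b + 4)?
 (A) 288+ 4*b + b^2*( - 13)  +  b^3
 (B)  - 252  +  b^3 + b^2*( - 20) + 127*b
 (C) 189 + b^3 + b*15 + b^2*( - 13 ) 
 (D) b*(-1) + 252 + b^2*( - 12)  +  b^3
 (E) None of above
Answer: D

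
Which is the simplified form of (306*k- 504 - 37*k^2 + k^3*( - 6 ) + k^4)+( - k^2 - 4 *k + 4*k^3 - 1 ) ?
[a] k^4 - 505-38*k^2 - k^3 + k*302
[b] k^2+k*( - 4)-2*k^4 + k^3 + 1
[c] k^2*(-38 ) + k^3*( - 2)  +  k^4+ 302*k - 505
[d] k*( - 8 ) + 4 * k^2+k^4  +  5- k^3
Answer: c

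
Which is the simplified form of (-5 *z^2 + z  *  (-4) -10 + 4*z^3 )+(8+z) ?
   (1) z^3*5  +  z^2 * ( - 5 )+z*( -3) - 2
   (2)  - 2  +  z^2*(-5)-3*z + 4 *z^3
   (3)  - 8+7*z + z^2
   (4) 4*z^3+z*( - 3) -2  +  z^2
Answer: 2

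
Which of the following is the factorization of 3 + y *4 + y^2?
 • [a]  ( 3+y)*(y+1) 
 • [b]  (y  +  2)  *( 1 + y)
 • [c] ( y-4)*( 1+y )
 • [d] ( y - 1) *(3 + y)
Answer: a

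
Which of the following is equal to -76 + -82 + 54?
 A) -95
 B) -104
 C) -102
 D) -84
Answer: B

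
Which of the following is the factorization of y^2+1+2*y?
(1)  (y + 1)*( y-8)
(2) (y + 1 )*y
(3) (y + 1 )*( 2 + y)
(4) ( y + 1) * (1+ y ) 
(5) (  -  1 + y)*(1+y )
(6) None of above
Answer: 4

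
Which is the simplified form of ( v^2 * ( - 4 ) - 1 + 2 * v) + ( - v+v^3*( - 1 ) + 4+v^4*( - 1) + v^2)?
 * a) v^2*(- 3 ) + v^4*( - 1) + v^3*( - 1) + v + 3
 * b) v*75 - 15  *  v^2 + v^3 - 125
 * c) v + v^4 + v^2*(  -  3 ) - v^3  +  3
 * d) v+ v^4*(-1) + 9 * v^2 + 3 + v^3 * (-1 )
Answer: a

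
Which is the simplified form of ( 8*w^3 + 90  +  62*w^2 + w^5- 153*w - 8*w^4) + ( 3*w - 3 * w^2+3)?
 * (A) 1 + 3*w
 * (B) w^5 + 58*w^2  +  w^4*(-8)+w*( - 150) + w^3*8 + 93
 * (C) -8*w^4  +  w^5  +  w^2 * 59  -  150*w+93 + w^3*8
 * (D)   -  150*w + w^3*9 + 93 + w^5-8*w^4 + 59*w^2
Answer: C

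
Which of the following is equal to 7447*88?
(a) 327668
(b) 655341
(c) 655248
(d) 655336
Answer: d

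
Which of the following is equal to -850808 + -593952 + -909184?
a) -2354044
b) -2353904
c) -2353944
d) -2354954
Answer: c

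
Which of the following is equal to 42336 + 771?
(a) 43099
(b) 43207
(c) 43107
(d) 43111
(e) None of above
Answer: c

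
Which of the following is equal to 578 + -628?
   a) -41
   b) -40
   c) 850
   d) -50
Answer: d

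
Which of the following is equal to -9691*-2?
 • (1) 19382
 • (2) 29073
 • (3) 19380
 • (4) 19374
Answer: 1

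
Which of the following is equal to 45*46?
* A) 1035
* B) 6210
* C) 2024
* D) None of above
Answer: D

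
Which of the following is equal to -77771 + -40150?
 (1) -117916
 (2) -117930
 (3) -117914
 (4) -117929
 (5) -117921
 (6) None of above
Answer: 5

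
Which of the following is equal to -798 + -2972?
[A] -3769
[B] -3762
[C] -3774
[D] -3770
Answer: D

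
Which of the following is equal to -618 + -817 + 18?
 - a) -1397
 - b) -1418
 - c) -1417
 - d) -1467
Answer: c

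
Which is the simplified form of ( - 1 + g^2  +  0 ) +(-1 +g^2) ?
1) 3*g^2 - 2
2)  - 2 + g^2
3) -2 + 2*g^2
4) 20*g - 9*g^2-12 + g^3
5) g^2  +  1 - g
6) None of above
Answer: 3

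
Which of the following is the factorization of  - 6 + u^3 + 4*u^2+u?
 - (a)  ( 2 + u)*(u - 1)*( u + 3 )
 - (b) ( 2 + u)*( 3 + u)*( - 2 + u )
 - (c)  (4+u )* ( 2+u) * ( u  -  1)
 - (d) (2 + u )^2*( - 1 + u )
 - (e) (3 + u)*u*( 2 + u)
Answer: a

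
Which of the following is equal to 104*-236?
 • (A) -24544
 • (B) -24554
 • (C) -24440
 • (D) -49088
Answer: A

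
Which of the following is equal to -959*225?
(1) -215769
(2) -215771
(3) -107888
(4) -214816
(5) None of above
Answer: 5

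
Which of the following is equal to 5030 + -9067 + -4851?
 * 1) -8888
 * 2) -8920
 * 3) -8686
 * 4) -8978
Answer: 1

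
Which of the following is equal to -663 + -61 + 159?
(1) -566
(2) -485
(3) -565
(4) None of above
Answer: 3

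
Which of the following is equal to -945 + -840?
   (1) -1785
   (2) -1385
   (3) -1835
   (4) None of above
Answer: 1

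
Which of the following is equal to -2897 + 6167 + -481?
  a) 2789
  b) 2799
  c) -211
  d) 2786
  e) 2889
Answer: a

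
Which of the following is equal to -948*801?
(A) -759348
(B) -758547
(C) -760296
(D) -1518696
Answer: A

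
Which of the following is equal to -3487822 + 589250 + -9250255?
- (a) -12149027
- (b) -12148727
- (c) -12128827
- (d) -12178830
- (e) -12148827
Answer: e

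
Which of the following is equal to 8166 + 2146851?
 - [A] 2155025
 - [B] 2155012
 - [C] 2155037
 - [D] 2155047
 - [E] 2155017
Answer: E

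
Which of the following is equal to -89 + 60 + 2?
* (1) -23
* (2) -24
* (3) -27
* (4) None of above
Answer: 3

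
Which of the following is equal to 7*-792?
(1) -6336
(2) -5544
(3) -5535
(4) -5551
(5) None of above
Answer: 2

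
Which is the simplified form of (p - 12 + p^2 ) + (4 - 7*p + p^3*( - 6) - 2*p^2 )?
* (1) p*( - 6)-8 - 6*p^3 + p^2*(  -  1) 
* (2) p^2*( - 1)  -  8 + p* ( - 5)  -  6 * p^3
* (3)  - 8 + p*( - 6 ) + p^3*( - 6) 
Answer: 1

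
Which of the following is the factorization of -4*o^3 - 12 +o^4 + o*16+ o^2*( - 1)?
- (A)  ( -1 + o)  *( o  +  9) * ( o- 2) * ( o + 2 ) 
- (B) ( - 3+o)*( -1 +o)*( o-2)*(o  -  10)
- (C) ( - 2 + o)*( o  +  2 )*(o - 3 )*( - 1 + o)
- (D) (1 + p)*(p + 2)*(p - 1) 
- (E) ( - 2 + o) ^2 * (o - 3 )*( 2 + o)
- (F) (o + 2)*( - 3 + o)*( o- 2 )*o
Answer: C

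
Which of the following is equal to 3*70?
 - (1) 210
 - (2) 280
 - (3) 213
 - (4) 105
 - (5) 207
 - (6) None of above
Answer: 1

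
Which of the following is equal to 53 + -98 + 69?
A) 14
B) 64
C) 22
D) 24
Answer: D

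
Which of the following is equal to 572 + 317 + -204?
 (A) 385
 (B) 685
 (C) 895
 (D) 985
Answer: B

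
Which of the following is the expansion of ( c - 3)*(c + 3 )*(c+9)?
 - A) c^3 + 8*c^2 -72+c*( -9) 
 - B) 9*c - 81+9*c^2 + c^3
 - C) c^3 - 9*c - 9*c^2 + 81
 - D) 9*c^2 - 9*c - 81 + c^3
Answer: D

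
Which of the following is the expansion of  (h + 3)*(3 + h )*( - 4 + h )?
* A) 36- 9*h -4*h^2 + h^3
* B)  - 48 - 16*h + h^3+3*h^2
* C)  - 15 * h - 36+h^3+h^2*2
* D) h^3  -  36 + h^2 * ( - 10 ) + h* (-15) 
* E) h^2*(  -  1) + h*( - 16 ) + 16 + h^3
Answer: C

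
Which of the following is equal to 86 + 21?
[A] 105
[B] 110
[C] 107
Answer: C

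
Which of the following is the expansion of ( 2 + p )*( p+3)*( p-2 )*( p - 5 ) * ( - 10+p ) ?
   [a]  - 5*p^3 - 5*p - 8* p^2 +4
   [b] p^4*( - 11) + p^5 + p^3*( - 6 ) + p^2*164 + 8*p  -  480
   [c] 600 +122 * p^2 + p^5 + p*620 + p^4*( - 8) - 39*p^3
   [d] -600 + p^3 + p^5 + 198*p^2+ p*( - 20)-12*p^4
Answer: d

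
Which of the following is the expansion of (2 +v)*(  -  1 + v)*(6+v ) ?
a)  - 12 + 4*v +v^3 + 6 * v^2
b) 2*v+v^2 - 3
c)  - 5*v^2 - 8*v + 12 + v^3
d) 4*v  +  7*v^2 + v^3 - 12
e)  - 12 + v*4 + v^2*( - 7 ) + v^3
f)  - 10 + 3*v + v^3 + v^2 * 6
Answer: d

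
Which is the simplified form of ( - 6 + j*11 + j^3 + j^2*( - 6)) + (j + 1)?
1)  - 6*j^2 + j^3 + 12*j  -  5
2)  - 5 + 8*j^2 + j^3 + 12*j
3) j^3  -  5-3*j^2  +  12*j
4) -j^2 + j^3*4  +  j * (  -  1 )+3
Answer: 1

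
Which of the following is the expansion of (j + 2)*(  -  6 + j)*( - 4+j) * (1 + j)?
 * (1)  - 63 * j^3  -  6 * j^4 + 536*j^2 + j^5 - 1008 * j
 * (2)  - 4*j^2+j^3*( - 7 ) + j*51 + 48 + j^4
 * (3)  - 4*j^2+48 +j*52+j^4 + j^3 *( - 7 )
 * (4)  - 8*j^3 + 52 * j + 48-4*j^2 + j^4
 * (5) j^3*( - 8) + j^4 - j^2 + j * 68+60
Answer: 3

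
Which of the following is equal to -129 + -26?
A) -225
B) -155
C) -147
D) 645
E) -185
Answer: B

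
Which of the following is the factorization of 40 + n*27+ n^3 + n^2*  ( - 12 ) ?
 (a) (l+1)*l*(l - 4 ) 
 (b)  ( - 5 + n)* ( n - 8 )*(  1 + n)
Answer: b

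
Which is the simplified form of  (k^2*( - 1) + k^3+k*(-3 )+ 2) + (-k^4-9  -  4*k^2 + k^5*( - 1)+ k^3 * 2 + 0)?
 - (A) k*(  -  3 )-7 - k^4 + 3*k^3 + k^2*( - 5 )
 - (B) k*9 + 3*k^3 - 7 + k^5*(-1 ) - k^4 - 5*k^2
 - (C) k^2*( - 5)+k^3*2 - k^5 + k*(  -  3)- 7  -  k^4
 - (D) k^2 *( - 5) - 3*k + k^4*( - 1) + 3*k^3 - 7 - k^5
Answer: D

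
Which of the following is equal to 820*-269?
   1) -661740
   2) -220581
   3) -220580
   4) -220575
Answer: 3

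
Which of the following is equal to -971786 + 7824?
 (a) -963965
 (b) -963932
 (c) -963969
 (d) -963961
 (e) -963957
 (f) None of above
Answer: f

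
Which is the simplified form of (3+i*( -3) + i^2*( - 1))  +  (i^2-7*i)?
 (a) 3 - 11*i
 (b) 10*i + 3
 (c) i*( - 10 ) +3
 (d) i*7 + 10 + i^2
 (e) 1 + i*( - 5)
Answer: c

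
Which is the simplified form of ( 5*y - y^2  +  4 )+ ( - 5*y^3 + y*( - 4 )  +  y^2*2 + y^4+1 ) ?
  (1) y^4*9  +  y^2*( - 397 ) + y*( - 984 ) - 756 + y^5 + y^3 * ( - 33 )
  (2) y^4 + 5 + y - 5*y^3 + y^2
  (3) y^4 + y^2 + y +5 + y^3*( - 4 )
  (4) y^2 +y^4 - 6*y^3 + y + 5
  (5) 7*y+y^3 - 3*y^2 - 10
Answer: 2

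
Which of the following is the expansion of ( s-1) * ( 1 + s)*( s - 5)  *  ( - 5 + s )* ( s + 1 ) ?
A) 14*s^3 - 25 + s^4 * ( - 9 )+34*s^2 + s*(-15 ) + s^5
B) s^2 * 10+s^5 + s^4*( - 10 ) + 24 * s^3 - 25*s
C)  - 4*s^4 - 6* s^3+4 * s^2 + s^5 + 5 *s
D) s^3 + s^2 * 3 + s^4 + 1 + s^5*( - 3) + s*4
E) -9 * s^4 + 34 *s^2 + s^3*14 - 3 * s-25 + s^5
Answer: A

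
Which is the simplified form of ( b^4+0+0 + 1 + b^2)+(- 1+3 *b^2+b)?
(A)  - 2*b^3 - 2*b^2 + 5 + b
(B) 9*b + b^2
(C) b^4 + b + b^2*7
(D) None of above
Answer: D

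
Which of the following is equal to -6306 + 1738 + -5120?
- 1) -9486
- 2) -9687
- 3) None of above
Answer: 3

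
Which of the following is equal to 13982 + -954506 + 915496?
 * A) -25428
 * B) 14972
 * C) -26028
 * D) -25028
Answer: D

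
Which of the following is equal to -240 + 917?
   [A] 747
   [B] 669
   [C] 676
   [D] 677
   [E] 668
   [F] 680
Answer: D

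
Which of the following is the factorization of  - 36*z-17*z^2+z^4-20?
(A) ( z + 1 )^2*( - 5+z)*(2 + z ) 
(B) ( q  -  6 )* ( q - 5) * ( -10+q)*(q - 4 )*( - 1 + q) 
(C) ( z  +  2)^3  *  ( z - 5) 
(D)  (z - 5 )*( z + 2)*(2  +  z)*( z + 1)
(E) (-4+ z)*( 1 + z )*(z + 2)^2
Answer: D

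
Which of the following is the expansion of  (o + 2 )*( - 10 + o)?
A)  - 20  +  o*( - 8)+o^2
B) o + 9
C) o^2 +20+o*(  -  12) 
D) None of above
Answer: A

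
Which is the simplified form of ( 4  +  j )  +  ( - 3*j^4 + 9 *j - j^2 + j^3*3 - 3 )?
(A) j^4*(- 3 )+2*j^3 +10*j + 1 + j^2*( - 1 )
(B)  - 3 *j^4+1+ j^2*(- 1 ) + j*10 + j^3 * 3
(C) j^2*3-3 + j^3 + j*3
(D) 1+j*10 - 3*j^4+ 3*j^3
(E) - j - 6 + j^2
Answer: B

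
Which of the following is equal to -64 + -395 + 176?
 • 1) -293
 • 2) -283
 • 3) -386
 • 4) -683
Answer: 2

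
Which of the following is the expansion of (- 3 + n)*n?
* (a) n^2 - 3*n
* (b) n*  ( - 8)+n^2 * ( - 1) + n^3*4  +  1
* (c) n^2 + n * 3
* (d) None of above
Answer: a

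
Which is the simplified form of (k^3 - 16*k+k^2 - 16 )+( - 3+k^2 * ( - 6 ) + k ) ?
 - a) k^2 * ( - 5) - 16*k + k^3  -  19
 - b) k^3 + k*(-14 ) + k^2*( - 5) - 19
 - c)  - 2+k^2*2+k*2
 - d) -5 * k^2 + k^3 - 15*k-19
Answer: d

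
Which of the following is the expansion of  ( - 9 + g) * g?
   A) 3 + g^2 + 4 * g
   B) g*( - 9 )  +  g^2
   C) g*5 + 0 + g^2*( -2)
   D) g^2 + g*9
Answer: B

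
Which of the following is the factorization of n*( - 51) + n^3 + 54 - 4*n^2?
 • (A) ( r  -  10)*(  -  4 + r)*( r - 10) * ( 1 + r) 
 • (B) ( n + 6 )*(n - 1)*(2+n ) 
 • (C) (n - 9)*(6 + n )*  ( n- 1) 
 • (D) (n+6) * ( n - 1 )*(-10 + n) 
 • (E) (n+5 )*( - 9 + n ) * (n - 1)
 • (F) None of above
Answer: C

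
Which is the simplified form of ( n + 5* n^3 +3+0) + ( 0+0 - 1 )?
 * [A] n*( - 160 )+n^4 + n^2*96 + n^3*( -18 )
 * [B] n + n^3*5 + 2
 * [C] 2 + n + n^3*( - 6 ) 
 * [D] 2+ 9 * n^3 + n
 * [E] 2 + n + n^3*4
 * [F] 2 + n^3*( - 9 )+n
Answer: B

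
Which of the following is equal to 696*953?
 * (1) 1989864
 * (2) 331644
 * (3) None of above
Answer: 3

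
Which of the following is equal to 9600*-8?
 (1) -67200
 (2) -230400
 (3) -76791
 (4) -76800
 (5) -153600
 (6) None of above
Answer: 4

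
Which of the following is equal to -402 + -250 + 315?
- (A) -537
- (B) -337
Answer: B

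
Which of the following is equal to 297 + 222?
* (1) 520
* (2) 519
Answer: 2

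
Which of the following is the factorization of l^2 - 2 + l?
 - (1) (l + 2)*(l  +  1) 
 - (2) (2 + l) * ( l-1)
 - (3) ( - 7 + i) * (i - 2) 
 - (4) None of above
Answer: 2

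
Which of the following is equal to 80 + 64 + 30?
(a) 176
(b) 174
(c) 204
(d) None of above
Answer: b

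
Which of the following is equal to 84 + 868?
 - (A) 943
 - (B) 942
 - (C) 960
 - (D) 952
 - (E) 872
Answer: D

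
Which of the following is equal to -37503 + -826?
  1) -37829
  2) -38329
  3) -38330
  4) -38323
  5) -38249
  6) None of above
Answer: 2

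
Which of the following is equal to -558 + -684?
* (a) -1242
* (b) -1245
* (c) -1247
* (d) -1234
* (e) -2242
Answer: a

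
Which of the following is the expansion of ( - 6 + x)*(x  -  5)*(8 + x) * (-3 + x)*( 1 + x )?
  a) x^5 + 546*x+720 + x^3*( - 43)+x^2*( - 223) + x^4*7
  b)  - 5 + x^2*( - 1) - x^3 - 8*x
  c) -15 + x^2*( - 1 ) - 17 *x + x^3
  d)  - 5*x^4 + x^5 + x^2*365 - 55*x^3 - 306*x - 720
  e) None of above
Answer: d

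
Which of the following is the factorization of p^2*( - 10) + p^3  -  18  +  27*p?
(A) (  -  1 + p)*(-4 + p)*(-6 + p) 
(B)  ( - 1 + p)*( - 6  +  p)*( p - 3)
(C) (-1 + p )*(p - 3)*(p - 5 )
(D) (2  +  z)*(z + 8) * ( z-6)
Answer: B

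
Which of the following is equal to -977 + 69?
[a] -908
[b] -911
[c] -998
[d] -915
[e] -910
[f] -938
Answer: a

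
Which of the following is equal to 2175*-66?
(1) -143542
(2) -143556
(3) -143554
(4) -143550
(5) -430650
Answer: 4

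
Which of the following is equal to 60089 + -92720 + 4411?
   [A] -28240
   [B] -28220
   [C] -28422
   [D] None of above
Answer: B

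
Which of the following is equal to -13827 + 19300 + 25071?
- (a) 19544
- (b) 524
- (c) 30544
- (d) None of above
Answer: c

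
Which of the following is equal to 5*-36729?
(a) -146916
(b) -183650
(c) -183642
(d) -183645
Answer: d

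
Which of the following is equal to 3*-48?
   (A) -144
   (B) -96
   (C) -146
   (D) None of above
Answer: A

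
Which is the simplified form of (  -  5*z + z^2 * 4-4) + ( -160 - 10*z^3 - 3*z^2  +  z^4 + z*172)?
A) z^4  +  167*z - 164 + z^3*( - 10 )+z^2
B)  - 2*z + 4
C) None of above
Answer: A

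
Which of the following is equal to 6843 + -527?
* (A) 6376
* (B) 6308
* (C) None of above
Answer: C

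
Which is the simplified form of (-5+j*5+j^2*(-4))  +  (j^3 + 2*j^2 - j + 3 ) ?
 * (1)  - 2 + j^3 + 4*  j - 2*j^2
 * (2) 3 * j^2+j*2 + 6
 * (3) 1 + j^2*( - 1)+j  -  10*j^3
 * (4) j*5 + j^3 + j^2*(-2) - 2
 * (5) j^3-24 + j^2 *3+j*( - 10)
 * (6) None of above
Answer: 1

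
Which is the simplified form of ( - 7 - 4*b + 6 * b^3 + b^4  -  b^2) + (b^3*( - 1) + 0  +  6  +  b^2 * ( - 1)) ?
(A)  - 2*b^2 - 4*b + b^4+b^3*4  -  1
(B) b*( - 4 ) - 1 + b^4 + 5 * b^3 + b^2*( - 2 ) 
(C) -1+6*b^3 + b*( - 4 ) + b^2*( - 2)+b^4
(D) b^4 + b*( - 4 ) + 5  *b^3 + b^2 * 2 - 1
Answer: B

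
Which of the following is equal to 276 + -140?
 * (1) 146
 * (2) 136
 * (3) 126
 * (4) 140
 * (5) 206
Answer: 2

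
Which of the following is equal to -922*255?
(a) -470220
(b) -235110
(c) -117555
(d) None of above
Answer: b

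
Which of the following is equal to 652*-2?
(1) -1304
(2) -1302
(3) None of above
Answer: 1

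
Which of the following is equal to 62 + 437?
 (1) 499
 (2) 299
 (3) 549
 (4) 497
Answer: 1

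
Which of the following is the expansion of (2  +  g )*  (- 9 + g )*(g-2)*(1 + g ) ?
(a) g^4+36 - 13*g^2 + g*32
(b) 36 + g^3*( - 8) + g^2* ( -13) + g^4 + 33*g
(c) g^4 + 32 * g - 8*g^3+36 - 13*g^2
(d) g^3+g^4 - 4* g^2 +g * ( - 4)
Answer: c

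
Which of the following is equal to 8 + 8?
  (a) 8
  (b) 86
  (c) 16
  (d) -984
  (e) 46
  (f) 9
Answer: c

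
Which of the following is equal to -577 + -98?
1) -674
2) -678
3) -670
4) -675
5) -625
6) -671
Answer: 4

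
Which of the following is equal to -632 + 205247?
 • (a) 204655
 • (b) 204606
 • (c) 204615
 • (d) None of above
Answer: c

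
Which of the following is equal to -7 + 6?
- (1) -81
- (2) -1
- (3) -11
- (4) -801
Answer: 2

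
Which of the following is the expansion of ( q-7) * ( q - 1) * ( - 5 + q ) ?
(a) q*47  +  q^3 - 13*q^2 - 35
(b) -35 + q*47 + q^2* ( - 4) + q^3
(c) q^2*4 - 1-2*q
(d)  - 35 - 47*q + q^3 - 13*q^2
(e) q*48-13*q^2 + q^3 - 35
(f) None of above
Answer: a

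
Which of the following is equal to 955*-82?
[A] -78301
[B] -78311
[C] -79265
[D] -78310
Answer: D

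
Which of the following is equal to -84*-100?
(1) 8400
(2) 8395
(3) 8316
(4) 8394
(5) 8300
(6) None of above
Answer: 1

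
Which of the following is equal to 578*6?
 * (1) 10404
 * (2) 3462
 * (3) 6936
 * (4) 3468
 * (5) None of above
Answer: 4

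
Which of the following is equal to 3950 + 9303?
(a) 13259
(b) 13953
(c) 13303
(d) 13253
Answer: d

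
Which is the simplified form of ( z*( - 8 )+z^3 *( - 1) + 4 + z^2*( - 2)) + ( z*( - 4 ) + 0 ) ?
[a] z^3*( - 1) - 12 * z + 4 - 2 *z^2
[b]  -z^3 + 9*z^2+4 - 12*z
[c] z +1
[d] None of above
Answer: a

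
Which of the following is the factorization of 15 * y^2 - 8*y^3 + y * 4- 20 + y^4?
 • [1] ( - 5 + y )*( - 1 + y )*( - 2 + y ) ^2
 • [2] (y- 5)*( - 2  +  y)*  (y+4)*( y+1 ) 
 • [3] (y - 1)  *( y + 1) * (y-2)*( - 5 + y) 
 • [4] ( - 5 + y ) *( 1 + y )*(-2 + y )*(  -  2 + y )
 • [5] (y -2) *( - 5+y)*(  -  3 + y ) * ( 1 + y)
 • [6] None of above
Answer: 4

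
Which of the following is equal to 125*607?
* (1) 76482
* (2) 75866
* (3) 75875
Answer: 3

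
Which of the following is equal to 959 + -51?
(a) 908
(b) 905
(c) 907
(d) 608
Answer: a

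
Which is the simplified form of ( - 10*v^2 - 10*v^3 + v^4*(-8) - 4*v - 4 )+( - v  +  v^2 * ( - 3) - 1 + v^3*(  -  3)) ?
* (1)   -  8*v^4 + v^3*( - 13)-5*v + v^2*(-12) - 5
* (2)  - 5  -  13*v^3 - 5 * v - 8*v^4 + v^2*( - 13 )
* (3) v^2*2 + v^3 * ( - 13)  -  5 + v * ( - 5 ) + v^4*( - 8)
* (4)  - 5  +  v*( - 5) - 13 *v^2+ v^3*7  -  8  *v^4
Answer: 2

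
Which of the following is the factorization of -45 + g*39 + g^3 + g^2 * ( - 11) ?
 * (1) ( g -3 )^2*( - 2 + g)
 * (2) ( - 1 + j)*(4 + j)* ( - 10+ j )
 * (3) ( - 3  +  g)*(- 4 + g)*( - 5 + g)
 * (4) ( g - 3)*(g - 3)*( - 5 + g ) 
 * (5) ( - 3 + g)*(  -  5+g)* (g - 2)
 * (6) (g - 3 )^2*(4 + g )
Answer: 4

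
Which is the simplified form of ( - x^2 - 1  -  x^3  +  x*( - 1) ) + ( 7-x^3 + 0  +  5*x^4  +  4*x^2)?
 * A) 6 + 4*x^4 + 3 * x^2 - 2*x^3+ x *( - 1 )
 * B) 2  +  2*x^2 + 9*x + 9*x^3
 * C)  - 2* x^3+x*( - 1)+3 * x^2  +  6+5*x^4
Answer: C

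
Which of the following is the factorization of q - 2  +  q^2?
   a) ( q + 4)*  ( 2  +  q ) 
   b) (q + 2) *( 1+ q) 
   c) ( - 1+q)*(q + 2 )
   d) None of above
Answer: c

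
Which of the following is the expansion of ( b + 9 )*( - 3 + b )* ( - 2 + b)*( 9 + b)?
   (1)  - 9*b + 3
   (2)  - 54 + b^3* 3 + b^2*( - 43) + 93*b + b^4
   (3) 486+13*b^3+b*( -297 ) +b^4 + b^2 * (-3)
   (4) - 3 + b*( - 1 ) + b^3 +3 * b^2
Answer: 3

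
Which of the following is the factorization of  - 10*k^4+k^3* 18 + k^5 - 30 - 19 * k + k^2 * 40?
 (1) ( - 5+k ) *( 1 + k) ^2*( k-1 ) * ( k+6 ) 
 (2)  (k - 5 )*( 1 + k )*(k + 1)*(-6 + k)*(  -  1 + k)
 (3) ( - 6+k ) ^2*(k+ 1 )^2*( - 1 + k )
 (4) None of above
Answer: 2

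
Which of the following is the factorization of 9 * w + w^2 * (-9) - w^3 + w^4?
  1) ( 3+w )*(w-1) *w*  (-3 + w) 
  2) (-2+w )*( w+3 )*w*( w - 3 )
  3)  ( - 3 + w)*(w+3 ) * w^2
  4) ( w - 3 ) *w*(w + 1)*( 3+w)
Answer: 1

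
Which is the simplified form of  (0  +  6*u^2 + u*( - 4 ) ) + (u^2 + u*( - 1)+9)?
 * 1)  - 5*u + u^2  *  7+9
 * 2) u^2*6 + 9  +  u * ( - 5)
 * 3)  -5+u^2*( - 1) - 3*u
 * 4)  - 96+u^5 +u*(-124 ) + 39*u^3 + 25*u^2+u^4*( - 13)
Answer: 1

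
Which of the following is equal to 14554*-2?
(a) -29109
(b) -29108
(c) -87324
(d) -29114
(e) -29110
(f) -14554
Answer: b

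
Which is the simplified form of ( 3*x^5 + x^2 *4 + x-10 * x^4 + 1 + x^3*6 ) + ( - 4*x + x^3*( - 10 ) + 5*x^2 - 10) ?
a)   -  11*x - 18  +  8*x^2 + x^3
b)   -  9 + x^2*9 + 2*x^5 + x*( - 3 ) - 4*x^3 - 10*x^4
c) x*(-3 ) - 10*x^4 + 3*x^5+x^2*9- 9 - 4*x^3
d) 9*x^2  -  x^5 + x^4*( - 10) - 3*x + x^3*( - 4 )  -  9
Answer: c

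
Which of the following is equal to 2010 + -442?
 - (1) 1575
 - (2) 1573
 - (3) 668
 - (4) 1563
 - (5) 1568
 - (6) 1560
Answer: 5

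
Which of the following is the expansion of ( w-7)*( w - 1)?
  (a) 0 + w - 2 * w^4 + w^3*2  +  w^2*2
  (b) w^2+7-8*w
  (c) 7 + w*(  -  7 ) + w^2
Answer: b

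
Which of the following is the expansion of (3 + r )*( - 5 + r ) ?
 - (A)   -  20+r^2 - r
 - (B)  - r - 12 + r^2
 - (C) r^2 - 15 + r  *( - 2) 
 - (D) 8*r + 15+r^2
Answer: C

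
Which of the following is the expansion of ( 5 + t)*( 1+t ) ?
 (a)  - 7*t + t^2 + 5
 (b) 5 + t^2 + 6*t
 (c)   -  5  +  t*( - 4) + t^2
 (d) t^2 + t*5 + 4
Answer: b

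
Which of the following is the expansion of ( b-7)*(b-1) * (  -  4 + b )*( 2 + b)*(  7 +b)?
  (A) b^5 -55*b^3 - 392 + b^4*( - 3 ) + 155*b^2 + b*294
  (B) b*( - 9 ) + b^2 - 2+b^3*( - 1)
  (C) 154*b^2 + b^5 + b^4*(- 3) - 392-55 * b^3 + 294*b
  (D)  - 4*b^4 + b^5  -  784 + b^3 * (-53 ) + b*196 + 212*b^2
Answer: A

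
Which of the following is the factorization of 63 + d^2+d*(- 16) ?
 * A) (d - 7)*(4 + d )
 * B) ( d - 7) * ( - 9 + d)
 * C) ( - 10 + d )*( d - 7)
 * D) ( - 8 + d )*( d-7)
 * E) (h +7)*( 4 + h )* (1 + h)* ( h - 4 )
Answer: B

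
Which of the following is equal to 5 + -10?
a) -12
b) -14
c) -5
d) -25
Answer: c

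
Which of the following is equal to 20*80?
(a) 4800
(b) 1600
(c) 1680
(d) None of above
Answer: b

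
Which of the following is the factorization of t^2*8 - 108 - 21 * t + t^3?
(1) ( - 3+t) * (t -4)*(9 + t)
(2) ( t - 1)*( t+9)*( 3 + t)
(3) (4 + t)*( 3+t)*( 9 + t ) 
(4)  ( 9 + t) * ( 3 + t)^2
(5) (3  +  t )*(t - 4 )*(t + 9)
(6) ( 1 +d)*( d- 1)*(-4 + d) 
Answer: 5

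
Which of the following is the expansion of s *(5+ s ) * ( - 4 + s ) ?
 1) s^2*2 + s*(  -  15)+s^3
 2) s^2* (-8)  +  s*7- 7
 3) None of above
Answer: 3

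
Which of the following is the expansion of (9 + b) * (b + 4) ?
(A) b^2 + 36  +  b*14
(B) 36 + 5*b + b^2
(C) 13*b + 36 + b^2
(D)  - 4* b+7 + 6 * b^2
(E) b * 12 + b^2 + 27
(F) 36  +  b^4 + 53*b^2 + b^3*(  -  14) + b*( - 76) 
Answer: C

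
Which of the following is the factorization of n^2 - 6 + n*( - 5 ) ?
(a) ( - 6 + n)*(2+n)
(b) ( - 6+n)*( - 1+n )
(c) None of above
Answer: c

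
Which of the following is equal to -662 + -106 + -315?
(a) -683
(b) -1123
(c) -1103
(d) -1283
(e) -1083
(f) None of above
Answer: e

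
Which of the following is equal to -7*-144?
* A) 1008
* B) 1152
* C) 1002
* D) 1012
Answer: A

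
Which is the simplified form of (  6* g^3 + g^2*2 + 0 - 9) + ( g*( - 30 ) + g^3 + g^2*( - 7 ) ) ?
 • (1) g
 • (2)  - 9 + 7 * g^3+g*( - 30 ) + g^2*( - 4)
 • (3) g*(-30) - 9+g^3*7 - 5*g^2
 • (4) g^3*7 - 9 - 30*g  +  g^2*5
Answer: 3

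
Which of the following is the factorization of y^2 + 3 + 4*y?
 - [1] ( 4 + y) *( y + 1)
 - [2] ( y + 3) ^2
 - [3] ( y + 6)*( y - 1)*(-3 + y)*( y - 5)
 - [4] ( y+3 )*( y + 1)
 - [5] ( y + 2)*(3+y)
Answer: 4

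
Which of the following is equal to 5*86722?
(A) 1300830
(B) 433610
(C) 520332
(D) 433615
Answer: B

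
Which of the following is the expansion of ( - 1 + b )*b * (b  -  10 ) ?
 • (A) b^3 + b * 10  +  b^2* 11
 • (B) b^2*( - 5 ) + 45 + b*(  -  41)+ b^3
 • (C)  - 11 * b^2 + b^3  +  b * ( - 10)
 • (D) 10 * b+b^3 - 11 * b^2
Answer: D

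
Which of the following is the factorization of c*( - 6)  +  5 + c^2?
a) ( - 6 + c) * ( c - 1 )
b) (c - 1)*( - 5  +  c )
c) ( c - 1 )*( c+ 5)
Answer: b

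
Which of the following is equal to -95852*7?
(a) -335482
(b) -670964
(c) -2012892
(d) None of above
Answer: b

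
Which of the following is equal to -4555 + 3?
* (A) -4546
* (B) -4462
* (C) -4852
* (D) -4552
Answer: D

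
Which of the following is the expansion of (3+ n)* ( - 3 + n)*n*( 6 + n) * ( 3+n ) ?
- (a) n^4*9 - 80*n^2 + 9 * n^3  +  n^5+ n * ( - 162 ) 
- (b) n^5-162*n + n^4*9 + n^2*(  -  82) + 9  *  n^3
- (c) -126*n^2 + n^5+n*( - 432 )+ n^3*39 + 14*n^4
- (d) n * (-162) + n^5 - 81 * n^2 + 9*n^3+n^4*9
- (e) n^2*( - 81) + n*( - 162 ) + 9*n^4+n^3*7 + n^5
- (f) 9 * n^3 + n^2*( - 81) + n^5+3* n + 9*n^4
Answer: d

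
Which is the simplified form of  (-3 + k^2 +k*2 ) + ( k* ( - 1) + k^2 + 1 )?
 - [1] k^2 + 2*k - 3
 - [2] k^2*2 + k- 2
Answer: 2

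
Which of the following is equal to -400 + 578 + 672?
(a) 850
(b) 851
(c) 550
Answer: a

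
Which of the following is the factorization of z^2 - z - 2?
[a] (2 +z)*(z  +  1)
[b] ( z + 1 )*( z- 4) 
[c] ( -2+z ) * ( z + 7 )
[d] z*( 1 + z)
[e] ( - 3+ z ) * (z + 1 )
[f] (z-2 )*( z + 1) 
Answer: f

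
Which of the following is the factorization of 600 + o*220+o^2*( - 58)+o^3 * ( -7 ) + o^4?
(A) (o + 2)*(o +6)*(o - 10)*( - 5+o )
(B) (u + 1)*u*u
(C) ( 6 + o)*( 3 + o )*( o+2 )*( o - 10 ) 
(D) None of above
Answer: A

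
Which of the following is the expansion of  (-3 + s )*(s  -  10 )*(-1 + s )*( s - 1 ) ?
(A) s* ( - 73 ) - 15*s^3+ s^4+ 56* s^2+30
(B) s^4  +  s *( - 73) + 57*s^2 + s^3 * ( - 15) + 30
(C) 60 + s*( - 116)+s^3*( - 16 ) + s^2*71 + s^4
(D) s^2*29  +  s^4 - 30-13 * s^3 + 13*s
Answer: B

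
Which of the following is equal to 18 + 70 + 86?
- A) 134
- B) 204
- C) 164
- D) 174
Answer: D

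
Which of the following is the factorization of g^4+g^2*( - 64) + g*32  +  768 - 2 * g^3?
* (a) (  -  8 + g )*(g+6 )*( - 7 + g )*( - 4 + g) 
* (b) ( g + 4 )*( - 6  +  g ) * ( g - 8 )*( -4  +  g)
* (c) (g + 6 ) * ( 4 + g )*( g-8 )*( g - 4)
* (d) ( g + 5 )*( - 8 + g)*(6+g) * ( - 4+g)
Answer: c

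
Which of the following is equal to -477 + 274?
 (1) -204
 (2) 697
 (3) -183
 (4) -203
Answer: 4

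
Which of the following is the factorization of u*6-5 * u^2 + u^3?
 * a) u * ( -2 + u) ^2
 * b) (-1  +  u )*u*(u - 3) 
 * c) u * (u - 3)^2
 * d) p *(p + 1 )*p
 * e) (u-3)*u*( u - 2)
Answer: e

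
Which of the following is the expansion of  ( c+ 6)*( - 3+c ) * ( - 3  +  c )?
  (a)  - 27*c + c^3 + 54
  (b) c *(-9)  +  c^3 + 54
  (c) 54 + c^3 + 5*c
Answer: a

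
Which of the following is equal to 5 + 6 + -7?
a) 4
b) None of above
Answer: a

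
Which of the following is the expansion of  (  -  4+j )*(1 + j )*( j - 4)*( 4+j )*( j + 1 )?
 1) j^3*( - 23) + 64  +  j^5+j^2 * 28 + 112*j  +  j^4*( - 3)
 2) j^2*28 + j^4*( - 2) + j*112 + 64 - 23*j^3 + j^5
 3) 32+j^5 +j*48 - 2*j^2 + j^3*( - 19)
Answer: 2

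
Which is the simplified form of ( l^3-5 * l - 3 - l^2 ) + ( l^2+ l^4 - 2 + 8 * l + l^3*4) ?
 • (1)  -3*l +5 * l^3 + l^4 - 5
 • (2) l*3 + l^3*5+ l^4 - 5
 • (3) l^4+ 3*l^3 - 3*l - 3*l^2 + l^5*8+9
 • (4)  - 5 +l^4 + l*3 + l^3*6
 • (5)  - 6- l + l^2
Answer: 2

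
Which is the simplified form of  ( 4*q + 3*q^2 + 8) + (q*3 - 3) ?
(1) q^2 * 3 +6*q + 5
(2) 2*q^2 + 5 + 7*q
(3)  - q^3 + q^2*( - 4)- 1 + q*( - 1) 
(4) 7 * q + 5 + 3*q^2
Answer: 4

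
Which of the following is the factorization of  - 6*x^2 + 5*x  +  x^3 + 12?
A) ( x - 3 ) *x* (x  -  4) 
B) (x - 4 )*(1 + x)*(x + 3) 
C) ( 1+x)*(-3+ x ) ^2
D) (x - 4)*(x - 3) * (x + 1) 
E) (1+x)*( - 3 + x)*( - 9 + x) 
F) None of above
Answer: D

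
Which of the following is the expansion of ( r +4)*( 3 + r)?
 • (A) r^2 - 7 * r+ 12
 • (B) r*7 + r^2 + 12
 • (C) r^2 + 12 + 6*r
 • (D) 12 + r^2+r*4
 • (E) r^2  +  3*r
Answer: B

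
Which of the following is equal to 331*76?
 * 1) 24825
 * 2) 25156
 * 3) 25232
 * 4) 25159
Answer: 2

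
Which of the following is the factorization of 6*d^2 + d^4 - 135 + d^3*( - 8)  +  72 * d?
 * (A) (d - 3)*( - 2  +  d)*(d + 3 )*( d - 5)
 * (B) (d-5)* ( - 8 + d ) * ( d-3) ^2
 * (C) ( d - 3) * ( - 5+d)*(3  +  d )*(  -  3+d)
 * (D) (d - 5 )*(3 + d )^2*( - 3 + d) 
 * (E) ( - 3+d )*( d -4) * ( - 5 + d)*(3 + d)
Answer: C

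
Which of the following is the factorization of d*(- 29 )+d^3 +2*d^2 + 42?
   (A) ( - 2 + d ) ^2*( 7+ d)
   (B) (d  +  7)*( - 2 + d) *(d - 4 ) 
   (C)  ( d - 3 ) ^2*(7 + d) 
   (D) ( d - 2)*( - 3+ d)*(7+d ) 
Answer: D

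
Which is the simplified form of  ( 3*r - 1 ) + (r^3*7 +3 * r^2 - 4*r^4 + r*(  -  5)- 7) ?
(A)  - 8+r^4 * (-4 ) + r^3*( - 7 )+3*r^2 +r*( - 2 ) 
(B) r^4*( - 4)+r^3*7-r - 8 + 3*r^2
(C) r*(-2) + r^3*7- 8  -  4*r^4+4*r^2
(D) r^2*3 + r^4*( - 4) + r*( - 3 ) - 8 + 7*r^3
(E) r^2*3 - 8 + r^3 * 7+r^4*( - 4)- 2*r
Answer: E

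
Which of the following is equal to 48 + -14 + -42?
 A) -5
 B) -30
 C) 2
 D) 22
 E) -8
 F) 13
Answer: E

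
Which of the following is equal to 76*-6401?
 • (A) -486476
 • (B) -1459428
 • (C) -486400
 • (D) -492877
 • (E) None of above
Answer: A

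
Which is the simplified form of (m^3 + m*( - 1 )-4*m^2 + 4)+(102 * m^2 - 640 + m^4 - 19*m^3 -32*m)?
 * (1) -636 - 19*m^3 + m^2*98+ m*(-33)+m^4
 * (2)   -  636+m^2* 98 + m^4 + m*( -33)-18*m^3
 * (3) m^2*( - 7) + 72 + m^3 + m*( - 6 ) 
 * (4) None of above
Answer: 2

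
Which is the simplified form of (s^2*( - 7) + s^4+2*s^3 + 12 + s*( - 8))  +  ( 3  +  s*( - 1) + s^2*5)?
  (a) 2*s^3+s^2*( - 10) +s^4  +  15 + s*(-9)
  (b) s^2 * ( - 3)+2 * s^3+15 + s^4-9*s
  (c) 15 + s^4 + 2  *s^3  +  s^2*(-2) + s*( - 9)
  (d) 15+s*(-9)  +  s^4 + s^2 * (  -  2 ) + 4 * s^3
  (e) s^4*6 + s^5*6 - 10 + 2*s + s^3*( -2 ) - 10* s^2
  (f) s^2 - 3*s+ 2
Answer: c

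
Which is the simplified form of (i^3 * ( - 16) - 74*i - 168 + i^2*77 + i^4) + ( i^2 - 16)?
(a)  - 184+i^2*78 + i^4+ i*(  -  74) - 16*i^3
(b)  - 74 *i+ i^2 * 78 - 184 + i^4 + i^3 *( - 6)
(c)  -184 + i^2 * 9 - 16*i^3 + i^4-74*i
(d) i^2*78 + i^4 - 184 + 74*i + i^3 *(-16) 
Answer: a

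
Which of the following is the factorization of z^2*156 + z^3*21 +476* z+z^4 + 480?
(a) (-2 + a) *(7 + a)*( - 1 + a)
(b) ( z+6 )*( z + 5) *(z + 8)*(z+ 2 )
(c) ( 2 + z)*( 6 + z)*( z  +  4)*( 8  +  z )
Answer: b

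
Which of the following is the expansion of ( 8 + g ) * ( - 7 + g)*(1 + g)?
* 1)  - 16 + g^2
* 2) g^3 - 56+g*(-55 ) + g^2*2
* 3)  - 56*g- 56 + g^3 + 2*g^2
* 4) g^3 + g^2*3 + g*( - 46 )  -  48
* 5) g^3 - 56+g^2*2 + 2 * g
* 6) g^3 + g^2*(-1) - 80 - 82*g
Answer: 2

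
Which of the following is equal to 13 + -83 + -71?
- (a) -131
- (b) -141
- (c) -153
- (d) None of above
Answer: b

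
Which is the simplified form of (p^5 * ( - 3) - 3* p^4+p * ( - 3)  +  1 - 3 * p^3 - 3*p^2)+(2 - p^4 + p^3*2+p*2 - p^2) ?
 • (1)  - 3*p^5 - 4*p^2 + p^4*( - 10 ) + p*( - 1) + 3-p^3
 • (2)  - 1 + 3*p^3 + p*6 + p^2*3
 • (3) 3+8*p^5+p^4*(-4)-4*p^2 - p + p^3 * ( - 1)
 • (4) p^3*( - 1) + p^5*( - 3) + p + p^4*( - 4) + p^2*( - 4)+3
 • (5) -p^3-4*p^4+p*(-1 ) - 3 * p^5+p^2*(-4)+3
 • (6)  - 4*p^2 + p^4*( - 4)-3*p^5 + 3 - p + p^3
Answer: 5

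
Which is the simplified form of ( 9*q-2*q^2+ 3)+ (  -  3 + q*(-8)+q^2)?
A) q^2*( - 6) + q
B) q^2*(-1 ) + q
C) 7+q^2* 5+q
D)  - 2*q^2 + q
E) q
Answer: B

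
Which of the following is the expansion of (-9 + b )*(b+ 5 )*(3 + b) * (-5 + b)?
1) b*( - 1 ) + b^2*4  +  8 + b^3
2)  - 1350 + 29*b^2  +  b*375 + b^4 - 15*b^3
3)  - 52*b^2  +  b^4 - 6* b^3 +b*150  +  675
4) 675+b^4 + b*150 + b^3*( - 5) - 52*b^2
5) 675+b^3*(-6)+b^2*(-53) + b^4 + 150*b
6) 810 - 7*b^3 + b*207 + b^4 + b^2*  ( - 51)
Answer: 3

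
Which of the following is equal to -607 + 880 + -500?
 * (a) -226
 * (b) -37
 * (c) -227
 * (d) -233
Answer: c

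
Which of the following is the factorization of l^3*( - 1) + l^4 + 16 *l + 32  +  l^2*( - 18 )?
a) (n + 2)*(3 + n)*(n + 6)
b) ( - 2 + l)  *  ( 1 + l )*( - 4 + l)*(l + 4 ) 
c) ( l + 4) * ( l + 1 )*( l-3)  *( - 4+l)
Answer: b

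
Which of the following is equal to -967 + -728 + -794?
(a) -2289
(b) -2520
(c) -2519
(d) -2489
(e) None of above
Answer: d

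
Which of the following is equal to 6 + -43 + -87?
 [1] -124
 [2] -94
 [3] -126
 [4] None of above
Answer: 1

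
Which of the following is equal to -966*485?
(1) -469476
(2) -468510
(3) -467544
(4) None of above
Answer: 2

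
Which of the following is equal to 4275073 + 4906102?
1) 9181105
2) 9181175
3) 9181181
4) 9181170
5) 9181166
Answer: 2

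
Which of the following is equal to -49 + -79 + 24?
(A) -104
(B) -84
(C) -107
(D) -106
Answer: A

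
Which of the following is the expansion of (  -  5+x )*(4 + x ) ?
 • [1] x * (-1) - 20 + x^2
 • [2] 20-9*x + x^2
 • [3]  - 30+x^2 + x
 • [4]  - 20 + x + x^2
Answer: 1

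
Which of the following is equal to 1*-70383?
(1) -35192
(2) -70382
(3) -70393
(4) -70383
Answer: 4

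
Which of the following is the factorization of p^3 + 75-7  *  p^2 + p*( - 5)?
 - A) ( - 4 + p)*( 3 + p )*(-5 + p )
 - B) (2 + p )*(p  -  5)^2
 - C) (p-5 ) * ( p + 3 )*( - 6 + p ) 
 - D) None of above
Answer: D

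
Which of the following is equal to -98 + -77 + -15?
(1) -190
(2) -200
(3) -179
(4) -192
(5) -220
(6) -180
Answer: 1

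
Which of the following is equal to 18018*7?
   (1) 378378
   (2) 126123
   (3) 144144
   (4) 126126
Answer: 4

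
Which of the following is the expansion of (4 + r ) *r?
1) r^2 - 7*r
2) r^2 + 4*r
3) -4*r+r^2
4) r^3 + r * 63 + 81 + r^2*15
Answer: 2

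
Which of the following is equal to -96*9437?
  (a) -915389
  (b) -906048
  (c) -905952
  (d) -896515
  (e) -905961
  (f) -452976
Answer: c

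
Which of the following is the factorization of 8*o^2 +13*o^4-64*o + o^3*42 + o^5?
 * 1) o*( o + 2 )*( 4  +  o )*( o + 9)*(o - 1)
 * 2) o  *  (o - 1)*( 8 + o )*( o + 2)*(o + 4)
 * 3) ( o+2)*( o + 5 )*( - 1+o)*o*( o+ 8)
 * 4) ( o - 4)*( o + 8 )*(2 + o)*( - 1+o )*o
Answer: 2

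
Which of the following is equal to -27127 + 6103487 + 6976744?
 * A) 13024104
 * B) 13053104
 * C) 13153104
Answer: B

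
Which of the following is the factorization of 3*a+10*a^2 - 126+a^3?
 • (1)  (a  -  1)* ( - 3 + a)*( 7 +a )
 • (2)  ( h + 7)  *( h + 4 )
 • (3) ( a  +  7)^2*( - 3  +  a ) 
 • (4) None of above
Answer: 4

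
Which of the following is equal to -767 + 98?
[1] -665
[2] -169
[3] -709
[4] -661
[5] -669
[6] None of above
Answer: 5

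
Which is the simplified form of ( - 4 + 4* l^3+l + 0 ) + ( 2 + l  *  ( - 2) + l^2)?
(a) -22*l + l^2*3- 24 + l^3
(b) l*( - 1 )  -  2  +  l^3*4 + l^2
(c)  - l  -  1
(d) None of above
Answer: b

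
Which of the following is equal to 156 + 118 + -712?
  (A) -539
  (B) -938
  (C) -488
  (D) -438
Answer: D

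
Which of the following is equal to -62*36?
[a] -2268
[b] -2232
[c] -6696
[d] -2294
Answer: b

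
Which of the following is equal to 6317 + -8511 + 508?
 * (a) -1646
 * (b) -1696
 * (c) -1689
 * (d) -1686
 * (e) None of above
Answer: d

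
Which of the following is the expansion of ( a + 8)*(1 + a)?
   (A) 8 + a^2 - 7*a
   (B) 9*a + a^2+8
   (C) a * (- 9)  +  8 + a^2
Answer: B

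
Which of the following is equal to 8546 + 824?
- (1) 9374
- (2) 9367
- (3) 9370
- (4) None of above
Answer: 3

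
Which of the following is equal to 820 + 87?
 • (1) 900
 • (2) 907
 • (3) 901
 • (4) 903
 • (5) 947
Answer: 2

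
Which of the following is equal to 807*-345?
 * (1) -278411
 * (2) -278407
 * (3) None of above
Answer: 3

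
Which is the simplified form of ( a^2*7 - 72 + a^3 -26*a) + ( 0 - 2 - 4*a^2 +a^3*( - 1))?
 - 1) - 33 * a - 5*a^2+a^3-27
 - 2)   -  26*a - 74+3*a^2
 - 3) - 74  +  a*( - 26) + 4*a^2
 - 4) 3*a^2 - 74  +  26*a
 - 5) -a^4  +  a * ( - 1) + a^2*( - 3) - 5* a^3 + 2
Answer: 2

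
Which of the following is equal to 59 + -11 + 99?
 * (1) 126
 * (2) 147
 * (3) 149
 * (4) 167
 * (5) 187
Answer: 2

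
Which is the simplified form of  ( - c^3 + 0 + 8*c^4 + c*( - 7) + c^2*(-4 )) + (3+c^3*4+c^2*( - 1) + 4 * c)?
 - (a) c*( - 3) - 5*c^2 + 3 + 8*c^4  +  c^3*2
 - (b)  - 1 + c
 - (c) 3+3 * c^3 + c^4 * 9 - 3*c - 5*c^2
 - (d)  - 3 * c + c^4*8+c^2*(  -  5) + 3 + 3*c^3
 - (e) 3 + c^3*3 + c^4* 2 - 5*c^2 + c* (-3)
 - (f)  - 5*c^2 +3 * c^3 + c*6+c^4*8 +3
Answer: d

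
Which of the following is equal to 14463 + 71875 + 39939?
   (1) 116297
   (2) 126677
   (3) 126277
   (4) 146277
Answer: 3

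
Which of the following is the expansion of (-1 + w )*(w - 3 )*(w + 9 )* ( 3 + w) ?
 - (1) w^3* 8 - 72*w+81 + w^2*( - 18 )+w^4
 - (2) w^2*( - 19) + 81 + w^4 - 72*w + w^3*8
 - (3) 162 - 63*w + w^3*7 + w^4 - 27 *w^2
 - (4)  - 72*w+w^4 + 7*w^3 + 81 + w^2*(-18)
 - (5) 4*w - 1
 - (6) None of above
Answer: 1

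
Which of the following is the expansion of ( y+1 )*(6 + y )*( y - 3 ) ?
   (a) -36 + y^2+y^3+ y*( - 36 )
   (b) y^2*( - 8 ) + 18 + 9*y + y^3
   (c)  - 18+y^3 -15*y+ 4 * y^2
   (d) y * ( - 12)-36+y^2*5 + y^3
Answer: c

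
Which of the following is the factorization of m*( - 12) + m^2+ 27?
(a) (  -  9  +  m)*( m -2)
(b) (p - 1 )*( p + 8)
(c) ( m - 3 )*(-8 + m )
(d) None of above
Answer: d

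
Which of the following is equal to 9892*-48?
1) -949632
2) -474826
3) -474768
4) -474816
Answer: 4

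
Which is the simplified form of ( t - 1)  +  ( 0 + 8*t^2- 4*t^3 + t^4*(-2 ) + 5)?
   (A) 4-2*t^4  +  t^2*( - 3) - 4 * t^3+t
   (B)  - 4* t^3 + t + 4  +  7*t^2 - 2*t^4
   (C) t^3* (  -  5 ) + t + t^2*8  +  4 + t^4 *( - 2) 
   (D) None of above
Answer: D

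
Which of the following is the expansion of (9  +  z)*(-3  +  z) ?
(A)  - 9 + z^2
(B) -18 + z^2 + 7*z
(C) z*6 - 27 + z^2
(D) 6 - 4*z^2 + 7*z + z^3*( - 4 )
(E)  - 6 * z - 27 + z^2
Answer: C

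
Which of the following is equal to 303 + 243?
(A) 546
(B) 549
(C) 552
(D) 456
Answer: A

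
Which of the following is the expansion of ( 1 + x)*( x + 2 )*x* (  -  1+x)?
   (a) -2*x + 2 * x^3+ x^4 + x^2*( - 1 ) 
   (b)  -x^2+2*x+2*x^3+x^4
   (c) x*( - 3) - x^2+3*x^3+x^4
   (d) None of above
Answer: a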